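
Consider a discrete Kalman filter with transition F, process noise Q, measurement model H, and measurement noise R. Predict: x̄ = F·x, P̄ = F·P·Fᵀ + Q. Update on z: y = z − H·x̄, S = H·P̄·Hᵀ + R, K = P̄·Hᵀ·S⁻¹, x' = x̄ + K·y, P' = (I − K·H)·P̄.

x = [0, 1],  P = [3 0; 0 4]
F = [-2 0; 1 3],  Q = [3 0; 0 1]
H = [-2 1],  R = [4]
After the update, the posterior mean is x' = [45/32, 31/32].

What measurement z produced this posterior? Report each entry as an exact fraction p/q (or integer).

x̄ = F·x = [0, 3]
P̄ = F·P·Fᵀ + Q = [15 -6; -6 40]
S = H·P̄·Hᵀ + R = [128]
K = P̄·Hᵀ·S⁻¹ = [-9/32; 13/32]
x' − x̄ = [45/32, -65/32] = K·y
y = (KᵀK)⁻¹·Kᵀ·(x' − x̄) = [-5]
z = y + H·x̄ = [-5] + [3] = [-2]

z = [-2]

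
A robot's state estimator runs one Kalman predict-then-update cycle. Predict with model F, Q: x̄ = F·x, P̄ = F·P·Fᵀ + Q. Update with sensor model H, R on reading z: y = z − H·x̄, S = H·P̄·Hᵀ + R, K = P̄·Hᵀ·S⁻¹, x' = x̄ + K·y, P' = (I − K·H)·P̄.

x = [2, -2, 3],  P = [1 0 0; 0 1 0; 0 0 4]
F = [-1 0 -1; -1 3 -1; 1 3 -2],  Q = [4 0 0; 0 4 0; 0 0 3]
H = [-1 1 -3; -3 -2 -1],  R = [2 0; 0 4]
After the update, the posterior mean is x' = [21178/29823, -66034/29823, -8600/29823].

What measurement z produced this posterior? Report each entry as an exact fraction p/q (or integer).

z = [-2, 2]

x̄ = F·x = [-5, -11, -10]
P̄ = F·P·Fᵀ + Q = [9 5 7; 5 18 16; 7 16 29]
S = H·P̄·Hᵀ + R = [226 223; 223 352]
K = P̄·Hᵀ·S⁻¹ = [1012/29823 -4369/29823; 2621/29823 -7337/29823; -9170/29823 -1138/29823]
x' − x̄ = [170293/29823, 262019/29823, 289630/29823] = K·y
y = (KᵀK)⁻¹·Kᵀ·(x' − x̄) = [-26, -45]
z = y + H·x̄ = [-26, -45] + [24, 47] = [-2, 2]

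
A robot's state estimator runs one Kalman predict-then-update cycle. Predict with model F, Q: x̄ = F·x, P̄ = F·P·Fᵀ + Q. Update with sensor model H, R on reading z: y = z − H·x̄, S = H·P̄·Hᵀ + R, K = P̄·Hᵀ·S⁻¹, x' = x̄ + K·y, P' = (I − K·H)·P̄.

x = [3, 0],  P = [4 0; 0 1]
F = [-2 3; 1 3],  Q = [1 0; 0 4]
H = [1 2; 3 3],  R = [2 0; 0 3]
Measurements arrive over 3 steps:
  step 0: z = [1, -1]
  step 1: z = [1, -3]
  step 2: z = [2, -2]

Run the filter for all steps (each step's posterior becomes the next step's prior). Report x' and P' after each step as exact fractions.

step 0: x̄ = F·x = [-6, 3]
step 0: P̄ = F·P·Fᵀ + Q = [26 1; 1 17]
step 0: y = z − H·x̄ = [1, 8]
step 0: S = H·P̄·Hᵀ + R = [100 189; 189 408]
step 0: K = P̄·Hᵀ·S⁻¹ = [-1295/1693 936/1693; 1358/1693 -405/1693]
step 0: x' = x̄ + K·y = [-3965/1693, 3197/1693]
step 0: P' = (I − K·H)·P̄ = [4462/1693 -3526/1693; -3526/1693 3121/1693]
step 1: x̄ = F·x = [17521/1693, 5626/1693]
step 1: P̄ = F·P·Fᵀ + Q = [89942/1693 29743/1693; 29743/1693 18167/1693]
step 1: y = z − H·x̄ = [-27080/1693, -74520/1693]
step 1: S = H·P̄·Hᵀ + R = [284968/1693 646515/1693; 646515/1693 1513434/1693]
step 1: K = P̄·Hᵀ·S⁻¹ = [-1178387/2618353 1124580/2618353; 1393892/2618353 -346785/2618353]
step 1: x' = x̄ + K·y = [-3553939/2618353, 1669626/2618353]
step 1: P' = (I − K·H)·P̄ = [4605934/2618353 -3481354/2618353; -3481354/2618353 3134569/2618353]
step 2: x̄ = F·x = [12116756/2618353, 1454939/2618353]
step 2: P̄ = F·P·Fᵀ + Q = [91029458/2618353 29443315/2618353; 29443315/2618353 22402343/2618353]
step 2: y = z − H·x̄ = [-9789928/2618353, -45951791/2618353]
step 2: S = H·P̄·Hᵀ + R = [303648796/2618353 672492267/2618353; 672492267/2618353 1558720938/2618353]
step 2: K = P̄·Hᵀ·S⁻¹ = [-1193330231/2680805701 1136443092/2680805701; 1417494320/2680805701 -344057457/2680805701]
step 2: x' = x̄ + K·y = [-3076861616/2680805701, 2227850022/2680805701]
step 2: P' = (I − K·H)·P̄ = [4659546646/2680805701 -3523103554/2680805701; -3523103554/2680805701 3179046097/2680805701]

step 0: x' = [-3965/1693, 3197/1693], P' = [4462/1693 -3526/1693; -3526/1693 3121/1693]
step 1: x' = [-3553939/2618353, 1669626/2618353], P' = [4605934/2618353 -3481354/2618353; -3481354/2618353 3134569/2618353]
step 2: x' = [-3076861616/2680805701, 2227850022/2680805701], P' = [4659546646/2680805701 -3523103554/2680805701; -3523103554/2680805701 3179046097/2680805701]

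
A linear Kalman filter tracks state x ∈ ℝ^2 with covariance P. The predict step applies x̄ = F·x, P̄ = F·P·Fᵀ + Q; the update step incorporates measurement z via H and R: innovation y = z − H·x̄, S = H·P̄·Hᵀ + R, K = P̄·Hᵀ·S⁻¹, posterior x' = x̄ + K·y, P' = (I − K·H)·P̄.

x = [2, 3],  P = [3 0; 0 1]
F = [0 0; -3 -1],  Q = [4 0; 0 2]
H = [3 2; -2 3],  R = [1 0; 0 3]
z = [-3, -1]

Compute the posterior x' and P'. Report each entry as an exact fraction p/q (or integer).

x̄ = F·x = [0, -9]
P̄ = F·P·Fᵀ + Q = [4 0; 0 30]
y = z − H·x̄ = [15, 26]
S = H·P̄·Hᵀ + R = [157 156; 156 289]
K = P̄·Hᵀ·S⁻¹ = [4716/21037 -3128/21037; 3300/21037 4770/21037]
x' = x̄ + K·y = [-10588/21037, -15813/21037]
P' = (I − K·H)·P̄ = [2532/21037 -1440/21037; -1440/21037 3810/21037]

x' = [-10588/21037, -15813/21037]
P' = [2532/21037 -1440/21037; -1440/21037 3810/21037]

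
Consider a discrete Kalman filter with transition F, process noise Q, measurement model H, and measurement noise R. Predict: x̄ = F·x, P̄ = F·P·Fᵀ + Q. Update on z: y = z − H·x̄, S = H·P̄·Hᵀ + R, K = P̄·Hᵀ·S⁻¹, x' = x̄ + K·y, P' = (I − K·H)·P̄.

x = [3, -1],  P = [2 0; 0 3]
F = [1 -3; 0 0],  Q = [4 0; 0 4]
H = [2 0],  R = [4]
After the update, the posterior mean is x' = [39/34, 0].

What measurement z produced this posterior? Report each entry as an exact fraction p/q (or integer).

z = [2]

x̄ = F·x = [6, 0]
P̄ = F·P·Fᵀ + Q = [33 0; 0 4]
S = H·P̄·Hᵀ + R = [136]
K = P̄·Hᵀ·S⁻¹ = [33/68; 0]
x' − x̄ = [-165/34, 0] = K·y
y = (KᵀK)⁻¹·Kᵀ·(x' − x̄) = [-10]
z = y + H·x̄ = [-10] + [12] = [2]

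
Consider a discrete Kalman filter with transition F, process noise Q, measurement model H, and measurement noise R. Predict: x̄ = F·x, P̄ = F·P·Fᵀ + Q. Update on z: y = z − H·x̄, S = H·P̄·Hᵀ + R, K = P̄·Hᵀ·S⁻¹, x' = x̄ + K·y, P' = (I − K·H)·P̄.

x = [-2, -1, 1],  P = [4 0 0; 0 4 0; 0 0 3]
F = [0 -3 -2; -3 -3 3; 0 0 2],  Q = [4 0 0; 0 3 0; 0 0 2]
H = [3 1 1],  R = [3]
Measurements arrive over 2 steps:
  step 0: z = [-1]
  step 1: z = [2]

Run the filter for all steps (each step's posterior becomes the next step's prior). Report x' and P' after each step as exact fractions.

step 0: x' = [-2257/659, 4776/659, 1390/659], P' = [8024/659 -16326/659 -7260/659; -16326/659 36942/659 12558/659; -7260/659 12558/659 9210/659]
step 1: x' = [2223886/2256215, -1298529/4512430, -1589837/2256215], P' = [71291642/2256215 -141423084/2256215 -70194624/2256215; -141423084/2256215 575588991/4512430 136881183/2256215; -70194624/2256215 136881183/2256215 73290288/2256215]

step 0: x̄ = F·x = [1, 12, 2]
step 0: P̄ = F·P·Fᵀ + Q = [52 18 -12; 18 102 18; -12 18 14]
step 0: y = z − H·x̄ = [-18]
step 0: S = H·P̄·Hᵀ + R = [659]
step 0: K = P̄·Hᵀ·S⁻¹ = [162/659; 174/659; -4/659]
step 0: x' = x̄ + K·y = [-2257/659, 4776/659, 1390/659]
step 0: P' = (I − K·H)·P̄ = [8024/659 -16326/659 -7260/659; -16326/659 36942/659 12558/659; -7260/659 12558/659 9210/659]
step 1: x̄ = F·x = [-17108/659, -3387/659, 2780/659]
step 1: P̄ = F·P·Fᵀ + Q = [522650/659 49050/659 -112188/659; 49050/659 100329/659 23472/659; -112188/659 23472/659 38158/659]
step 1: y = z − H·x̄ = [53249/659]
step 1: S = H·P̄·Hᵀ + R = [4512430/659]
step 1: K = P̄·Hᵀ·S⁻¹ = [752406/2256215; 270951/4512430; -137467/2256215]
step 1: x' = x̄ + K·y = [2223886/2256215, -1298529/4512430, -1589837/2256215]
step 1: P' = (I − K·H)·P̄ = [71291642/2256215 -141423084/2256215 -70194624/2256215; -141423084/2256215 575588991/4512430 136881183/2256215; -70194624/2256215 136881183/2256215 73290288/2256215]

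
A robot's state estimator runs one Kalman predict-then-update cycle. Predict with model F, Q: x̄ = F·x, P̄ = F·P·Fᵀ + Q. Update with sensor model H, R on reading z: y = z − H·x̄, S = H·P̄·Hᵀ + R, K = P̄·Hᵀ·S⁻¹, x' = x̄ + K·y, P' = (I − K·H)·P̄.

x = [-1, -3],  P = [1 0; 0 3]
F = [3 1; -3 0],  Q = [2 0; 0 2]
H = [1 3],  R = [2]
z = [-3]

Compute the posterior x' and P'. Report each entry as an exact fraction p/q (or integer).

x' = [-288/61, 39/61]
P' = [685/61 -237/61; -237/61 95/61]

x̄ = F·x = [-6, 3]
P̄ = F·P·Fᵀ + Q = [14 -9; -9 11]
y = z − H·x̄ = [-6]
S = H·P̄·Hᵀ + R = [61]
K = P̄·Hᵀ·S⁻¹ = [-13/61; 24/61]
x' = x̄ + K·y = [-288/61, 39/61]
P' = (I − K·H)·P̄ = [685/61 -237/61; -237/61 95/61]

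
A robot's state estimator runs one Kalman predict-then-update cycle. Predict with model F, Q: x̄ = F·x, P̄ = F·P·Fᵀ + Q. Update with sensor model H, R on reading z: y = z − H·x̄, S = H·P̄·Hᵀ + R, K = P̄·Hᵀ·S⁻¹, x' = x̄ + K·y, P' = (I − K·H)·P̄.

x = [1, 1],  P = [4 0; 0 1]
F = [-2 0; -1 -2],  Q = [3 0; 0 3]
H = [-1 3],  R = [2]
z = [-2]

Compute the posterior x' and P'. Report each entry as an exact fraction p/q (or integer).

x' = [-119/72, -91/72]
P' = [1343/72 451/72; 451/72 167/72]

x̄ = F·x = [-2, -3]
P̄ = F·P·Fᵀ + Q = [19 8; 8 11]
y = z − H·x̄ = [5]
S = H·P̄·Hᵀ + R = [72]
K = P̄·Hᵀ·S⁻¹ = [5/72; 25/72]
x' = x̄ + K·y = [-119/72, -91/72]
P' = (I − K·H)·P̄ = [1343/72 451/72; 451/72 167/72]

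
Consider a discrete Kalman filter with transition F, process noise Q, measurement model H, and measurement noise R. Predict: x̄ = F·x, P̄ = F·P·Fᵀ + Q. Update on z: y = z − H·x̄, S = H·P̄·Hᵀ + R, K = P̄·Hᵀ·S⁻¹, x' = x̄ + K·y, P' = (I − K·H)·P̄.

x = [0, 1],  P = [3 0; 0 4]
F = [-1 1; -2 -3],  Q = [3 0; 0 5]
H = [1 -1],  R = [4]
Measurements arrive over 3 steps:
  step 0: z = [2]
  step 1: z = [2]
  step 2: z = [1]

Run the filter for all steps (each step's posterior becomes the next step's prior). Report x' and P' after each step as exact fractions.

step 0: x̄ = F·x = [1, -3]
step 0: P̄ = F·P·Fᵀ + Q = [10 -6; -6 53]
step 0: y = z − H·x̄ = [-2]
step 0: S = H·P̄·Hᵀ + R = [79]
step 0: K = P̄·Hᵀ·S⁻¹ = [16/79; -59/79]
step 0: x' = x̄ + K·y = [47/79, -119/79]
step 0: P' = (I − K·H)·P̄ = [534/79 470/79; 470/79 706/79]
step 1: x̄ = F·x = [-166/79, 263/79]
step 1: P̄ = F·P·Fᵀ + Q = [537/79 -580/79; -580/79 14525/79]
step 1: y = z − H·x̄ = [587/79]
step 1: S = H·P̄·Hᵀ + R = [16538/79]
step 1: K = P̄·Hᵀ·S⁻¹ = [1117/16538; -15105/16538]
step 1: x' = x̄ + K·y = [-26451/16538, -57179/16538]
step 1: P' = (I − K·H)·P̄ = [96623/16538 92155/16538; 92155/16538 152575/16538]
step 2: x̄ = F·x = [-15364/8269, 224439/16538]
step 2: P̄ = F·P·Fᵀ + Q = [57251/8269 -86162/8269; -86162/8269 2948217/16538]
step 2: y = z − H·x̄ = [271705/16538]
step 2: S = H·P̄·Hᵀ + R = [3473519/16538]
step 2: K = P̄·Hᵀ·S⁻¹ = [286826/3473519; -3120541/3473519]
step 2: x' = x̄ + K·y = [-248797/496217, -589754/496217]
step 2: P' = (I − K·H)·P̄ = [19074599/3473519 17927295/3473519; 17927295/3473519 30409459/3473519]

step 0: x' = [47/79, -119/79], P' = [534/79 470/79; 470/79 706/79]
step 1: x' = [-26451/16538, -57179/16538], P' = [96623/16538 92155/16538; 92155/16538 152575/16538]
step 2: x' = [-248797/496217, -589754/496217], P' = [19074599/3473519 17927295/3473519; 17927295/3473519 30409459/3473519]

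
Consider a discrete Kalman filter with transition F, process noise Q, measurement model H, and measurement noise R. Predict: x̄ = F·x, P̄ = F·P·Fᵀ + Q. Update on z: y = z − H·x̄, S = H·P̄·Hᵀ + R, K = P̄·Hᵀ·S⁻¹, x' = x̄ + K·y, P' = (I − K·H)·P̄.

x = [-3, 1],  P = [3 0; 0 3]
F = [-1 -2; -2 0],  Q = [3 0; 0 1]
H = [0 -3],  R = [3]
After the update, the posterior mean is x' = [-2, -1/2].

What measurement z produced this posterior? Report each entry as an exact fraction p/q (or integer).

x̄ = F·x = [1, 6]
P̄ = F·P·Fᵀ + Q = [18 6; 6 13]
S = H·P̄·Hᵀ + R = [120]
K = P̄·Hᵀ·S⁻¹ = [-3/20; -13/40]
x' − x̄ = [-3, -13/2] = K·y
y = (KᵀK)⁻¹·Kᵀ·(x' − x̄) = [20]
z = y + H·x̄ = [20] + [-18] = [2]

z = [2]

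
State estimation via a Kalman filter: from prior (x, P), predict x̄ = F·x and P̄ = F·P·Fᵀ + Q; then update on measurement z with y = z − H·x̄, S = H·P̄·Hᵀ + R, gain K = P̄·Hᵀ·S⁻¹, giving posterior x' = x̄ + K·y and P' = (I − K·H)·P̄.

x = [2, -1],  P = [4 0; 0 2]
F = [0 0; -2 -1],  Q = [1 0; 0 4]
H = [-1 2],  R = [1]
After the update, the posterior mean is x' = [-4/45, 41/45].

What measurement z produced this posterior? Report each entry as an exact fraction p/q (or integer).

z = [2]

x̄ = F·x = [0, -3]
P̄ = F·P·Fᵀ + Q = [1 0; 0 22]
S = H·P̄·Hᵀ + R = [90]
K = P̄·Hᵀ·S⁻¹ = [-1/90; 22/45]
x' − x̄ = [-4/45, 176/45] = K·y
y = (KᵀK)⁻¹·Kᵀ·(x' − x̄) = [8]
z = y + H·x̄ = [8] + [-6] = [2]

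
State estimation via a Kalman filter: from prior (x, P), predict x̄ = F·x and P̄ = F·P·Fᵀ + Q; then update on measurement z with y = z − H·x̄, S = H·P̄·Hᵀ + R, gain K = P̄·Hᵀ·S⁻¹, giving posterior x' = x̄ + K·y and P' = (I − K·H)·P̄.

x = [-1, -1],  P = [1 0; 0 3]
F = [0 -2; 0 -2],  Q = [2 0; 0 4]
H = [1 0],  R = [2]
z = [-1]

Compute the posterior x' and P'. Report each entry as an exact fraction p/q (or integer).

x' = [-5/8, -1/4]
P' = [7/4 3/2; 3/2 7]

x̄ = F·x = [2, 2]
P̄ = F·P·Fᵀ + Q = [14 12; 12 16]
y = z − H·x̄ = [-3]
S = H·P̄·Hᵀ + R = [16]
K = P̄·Hᵀ·S⁻¹ = [7/8; 3/4]
x' = x̄ + K·y = [-5/8, -1/4]
P' = (I − K·H)·P̄ = [7/4 3/2; 3/2 7]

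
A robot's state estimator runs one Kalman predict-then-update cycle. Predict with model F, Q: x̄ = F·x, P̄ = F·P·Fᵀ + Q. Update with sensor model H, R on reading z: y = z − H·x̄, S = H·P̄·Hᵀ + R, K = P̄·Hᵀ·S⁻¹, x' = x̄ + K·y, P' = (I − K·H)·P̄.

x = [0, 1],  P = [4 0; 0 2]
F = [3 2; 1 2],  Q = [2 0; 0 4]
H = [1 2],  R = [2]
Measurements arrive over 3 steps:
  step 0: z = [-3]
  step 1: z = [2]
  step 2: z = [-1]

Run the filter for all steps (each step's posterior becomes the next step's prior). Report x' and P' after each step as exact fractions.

step 0: x' = [-65/32, -7/16], P' = [359/48 -79/24; -79/24 23/12]
step 1: x' = [5691/3767, 212/3767], P' = [43894/3767 -19786/3767; -19786/3767 10648/3767]
step 2: x' = [-209053/184429, 29059/184429], P' = [2543764/184429 -1152026/184429; -1152026/184429 606416/184429]

step 0: x̄ = F·x = [2, 2]
step 0: P̄ = F·P·Fᵀ + Q = [46 20; 20 16]
step 0: y = z − H·x̄ = [-9]
step 0: S = H·P̄·Hᵀ + R = [192]
step 0: K = P̄·Hᵀ·S⁻¹ = [43/96; 13/48]
step 0: x' = x̄ + K·y = [-65/32, -7/16]
step 0: P' = (I − K·H)·P̄ = [359/48 -79/24; -79/24 23/12]
step 1: x̄ = F·x = [-223/32, -93/32]
step 1: P̄ = F·P·Fᵀ + Q = [1799/48 181/48; 181/48 287/48]
step 1: y = z − H·x̄ = [473/32]
step 1: S = H·P̄·Hᵀ + R = [3767/48]
step 1: K = P̄·Hᵀ·S⁻¹ = [2161/3767; 755/3767]
step 1: x' = x̄ + K·y = [5691/3767, 212/3767]
step 1: P' = (I − K·H)·P̄ = [43894/3767 -19786/3767; -19786/3767 10648/3767]
step 2: x̄ = F·x = [17497/3767, 6115/3767]
step 2: P̄ = F·P·Fᵀ + Q = [207740/3767 15986/3767; 15986/3767 22410/3767]
step 2: y = z − H·x̄ = [-33494/3767]
step 2: S = H·P̄·Hᵀ + R = [368858/3767]
step 2: K = P̄·Hᵀ·S⁻¹ = [119856/184429; 30403/184429]
step 2: x' = x̄ + K·y = [-209053/184429, 29059/184429]
step 2: P' = (I − K·H)·P̄ = [2543764/184429 -1152026/184429; -1152026/184429 606416/184429]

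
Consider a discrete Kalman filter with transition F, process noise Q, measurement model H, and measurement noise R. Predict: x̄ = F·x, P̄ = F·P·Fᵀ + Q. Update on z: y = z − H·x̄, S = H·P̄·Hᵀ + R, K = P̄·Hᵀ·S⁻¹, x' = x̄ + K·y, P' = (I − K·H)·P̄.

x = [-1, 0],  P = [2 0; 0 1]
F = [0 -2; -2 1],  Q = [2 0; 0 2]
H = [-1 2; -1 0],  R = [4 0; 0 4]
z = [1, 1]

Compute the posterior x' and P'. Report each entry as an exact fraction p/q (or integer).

x' = [-19/65, 33/65]
P' = [136/65 58/65; 58/65 84/65]

x̄ = F·x = [0, 2]
P̄ = F·P·Fᵀ + Q = [6 -2; -2 11]
y = z − H·x̄ = [-3, 1]
S = H·P̄·Hᵀ + R = [62 10; 10 10]
K = P̄·Hᵀ·S⁻¹ = [-1/13 -34/65; 11/26 -29/130]
x' = x̄ + K·y = [-19/65, 33/65]
P' = (I − K·H)·P̄ = [136/65 58/65; 58/65 84/65]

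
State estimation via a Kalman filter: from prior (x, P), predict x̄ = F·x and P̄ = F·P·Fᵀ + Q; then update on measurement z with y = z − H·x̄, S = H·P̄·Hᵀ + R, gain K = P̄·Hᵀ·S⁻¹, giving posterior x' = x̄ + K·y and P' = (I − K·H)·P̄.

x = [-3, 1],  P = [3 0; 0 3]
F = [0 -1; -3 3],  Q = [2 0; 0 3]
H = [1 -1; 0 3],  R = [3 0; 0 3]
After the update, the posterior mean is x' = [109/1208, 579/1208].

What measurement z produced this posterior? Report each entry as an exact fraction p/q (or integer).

z = [-1, 1]

x̄ = F·x = [-1, 12]
P̄ = F·P·Fᵀ + Q = [5 -9; -9 57]
S = H·P̄·Hᵀ + R = [83 -198; -198 516]
K = P̄·Hᵀ·S⁻¹ = [313/604 177/1208; -33/604 375/1208]
x' − x̄ = [1317/1208, -13917/1208] = K·y
y = (KᵀK)⁻¹·Kᵀ·(x' − x̄) = [12, -35]
z = y + H·x̄ = [12, -35] + [-13, 36] = [-1, 1]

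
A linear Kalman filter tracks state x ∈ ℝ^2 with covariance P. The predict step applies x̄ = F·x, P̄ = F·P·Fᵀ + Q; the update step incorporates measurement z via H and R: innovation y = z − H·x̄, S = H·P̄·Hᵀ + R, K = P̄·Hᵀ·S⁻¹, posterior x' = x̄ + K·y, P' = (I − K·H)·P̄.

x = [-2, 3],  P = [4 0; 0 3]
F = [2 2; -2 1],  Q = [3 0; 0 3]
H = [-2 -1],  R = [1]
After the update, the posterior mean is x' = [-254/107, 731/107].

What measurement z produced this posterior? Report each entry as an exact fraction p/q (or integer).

x̄ = F·x = [2, 7]
P̄ = F·P·Fᵀ + Q = [31 -10; -10 22]
S = H·P̄·Hᵀ + R = [107]
K = P̄·Hᵀ·S⁻¹ = [-52/107; -2/107]
x' − x̄ = [-468/107, -18/107] = K·y
y = (KᵀK)⁻¹·Kᵀ·(x' − x̄) = [9]
z = y + H·x̄ = [9] + [-11] = [-2]

z = [-2]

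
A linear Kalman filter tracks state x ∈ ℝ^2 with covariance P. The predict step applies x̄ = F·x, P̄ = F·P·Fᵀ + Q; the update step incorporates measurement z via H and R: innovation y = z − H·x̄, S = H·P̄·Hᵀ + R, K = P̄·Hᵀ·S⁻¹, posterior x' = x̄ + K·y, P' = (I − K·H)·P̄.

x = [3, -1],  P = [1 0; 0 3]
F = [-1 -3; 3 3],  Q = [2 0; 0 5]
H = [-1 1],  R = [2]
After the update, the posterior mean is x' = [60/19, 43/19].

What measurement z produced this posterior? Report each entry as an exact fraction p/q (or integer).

z = [-1]

x̄ = F·x = [0, 6]
P̄ = F·P·Fᵀ + Q = [30 -30; -30 41]
S = H·P̄·Hᵀ + R = [133]
K = P̄·Hᵀ·S⁻¹ = [-60/133; 71/133]
x' − x̄ = [60/19, -71/19] = K·y
y = (KᵀK)⁻¹·Kᵀ·(x' − x̄) = [-7]
z = y + H·x̄ = [-7] + [6] = [-1]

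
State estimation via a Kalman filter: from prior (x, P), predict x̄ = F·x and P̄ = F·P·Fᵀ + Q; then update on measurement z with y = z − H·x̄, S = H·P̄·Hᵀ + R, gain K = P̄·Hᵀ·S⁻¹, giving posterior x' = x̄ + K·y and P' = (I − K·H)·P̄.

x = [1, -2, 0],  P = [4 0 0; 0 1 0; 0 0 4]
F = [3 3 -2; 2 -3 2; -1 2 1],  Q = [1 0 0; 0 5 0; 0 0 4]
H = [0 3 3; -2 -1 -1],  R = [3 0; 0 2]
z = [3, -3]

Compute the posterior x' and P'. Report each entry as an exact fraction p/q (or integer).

x̄ = F·x = [-3, 8, -5]
P̄ = F·P·Fᵀ + Q = [62 -1 -14; -1 46 -6; -14 -6 16]
y = z − H·x̄ = [-6, -6]
S = H·P̄·Hᵀ + R = [453 -60; -60 240]
K = P̄·Hᵀ·S⁻¹ = [-289/1752 -17359/35040; 221/876 -1669/17520; 23/292 553/5840]
x' = x̄ + K·y = [5619/5840, 20609/2920, -17639/2920]
P' = (I − K·H)·P̄ = [20249/35040 -541/17520 -783/5840; -541/17520 106049/8760 -34613/2920; -783/5840 -34613/2920 34843/2920]

x' = [5619/5840, 20609/2920, -17639/2920]
P' = [20249/35040 -541/17520 -783/5840; -541/17520 106049/8760 -34613/2920; -783/5840 -34613/2920 34843/2920]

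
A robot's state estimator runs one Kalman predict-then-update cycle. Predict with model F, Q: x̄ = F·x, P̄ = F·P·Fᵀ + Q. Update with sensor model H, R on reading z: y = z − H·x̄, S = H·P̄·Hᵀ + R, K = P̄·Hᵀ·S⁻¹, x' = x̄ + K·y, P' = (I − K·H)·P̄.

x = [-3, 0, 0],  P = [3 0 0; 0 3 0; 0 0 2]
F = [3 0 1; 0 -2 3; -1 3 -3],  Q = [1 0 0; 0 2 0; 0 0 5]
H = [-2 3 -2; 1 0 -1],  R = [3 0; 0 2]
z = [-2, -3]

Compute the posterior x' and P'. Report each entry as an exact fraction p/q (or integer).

x' = [-131178/69661, -65298/69661, 98155/69661]
P' = [139935/69661 122928/69661 58137/69661; 122928/69661 162068/69661 104100/69661; 58137/69661 104100/69661 112209/69661]

x̄ = F·x = [-9, 0, 3]
P̄ = F·P·Fᵀ + Q = [30 6 -15; 6 32 -36; -15 -36 53]
y = z − H·x̄ = [-14, 9]
S = H·P̄·Hᵀ + R = [863 172; 172 115]
K = P̄·Hᵀ·S⁻¹ = [-9120/69661 40899/69661; 10716/69661 9414/69661; -9464/69661 -27036/69661]
x' = x̄ + K·y = [-131178/69661, -65298/69661, 98155/69661]
P' = (I − K·H)·P̄ = [139935/69661 122928/69661 58137/69661; 122928/69661 162068/69661 104100/69661; 58137/69661 104100/69661 112209/69661]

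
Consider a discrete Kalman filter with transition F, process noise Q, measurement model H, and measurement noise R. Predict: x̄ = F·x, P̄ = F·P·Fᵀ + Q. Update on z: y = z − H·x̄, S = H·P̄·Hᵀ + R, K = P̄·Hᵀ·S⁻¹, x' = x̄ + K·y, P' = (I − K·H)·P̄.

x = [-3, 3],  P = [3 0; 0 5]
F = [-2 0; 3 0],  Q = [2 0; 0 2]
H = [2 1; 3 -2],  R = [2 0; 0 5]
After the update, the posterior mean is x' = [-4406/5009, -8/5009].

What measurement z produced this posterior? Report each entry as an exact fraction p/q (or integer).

x̄ = F·x = [6, -9]
P̄ = F·P·Fᵀ + Q = [14 -18; -18 29]
S = H·P̄·Hᵀ + R = [15 44; 44 463]
K = P̄·Hᵀ·S⁻¹ = [1198/5009 730/5009; 1687/5009 -1372/5009]
x' − x̄ = [-34460/5009, 45073/5009] = K·y
y = (KᵀK)⁻¹·Kᵀ·(x' − x̄) = [-5, -39]
z = y + H·x̄ = [-5, -39] + [3, 36] = [-2, -3]

z = [-2, -3]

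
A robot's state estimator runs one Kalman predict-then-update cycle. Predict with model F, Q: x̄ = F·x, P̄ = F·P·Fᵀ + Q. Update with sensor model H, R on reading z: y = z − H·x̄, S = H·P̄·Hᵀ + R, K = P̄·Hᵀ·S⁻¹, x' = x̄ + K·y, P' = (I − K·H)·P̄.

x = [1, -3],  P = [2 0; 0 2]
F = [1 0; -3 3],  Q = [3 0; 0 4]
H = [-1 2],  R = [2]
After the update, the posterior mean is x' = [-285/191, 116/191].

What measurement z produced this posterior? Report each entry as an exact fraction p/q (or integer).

x̄ = F·x = [1, -12]
P̄ = F·P·Fᵀ + Q = [5 -6; -6 40]
S = H·P̄·Hᵀ + R = [191]
K = P̄·Hᵀ·S⁻¹ = [-17/191; 86/191]
x' − x̄ = [-476/191, 2408/191] = K·y
y = (KᵀK)⁻¹·Kᵀ·(x' − x̄) = [28]
z = y + H·x̄ = [28] + [-25] = [3]

z = [3]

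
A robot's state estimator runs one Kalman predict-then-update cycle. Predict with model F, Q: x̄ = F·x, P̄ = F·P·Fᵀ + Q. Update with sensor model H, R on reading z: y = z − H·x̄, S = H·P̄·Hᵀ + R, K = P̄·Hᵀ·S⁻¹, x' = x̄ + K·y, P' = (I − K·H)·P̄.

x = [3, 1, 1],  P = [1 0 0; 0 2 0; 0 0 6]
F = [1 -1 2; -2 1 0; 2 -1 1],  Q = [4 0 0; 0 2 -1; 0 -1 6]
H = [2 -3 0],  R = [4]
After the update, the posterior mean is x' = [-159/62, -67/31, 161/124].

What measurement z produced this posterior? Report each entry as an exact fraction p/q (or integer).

z = [1]

x̄ = F·x = [4, -5, 6]
P̄ = F·P·Fᵀ + Q = [31 -4 16; -4 8 -7; 16 -7 18]
S = H·P̄·Hᵀ + R = [248]
K = P̄·Hᵀ·S⁻¹ = [37/124; -4/31; 53/248]
x' − x̄ = [-407/62, 88/31, -583/124] = K·y
y = (KᵀK)⁻¹·Kᵀ·(x' − x̄) = [-22]
z = y + H·x̄ = [-22] + [23] = [1]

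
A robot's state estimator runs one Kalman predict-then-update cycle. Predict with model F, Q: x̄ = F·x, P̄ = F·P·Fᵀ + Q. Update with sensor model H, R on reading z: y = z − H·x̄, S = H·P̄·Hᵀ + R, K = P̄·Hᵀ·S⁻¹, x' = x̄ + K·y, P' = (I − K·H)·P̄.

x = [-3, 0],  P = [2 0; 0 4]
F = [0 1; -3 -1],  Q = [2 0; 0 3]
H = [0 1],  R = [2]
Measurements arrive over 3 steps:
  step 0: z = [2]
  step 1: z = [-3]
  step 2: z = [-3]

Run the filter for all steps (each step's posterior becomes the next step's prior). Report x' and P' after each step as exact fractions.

step 0: x̄ = F·x = [0, 9]
step 0: P̄ = F·P·Fᵀ + Q = [6 -4; -4 25]
step 0: y = z − H·x̄ = [-7]
step 0: S = H·P̄·Hᵀ + R = [27]
step 0: K = P̄·Hᵀ·S⁻¹ = [-4/27; 25/27]
step 0: x' = x̄ + K·y = [28/27, 68/27]
step 0: P' = (I − K·H)·P̄ = [146/27 -8/27; -8/27 50/27]
step 1: x̄ = F·x = [68/27, -152/27]
step 1: P̄ = F·P·Fᵀ + Q = [104/27 -26/27; -26/27 1397/27]
step 1: y = z − H·x̄ = [71/27]
step 1: S = H·P̄·Hᵀ + R = [1451/27]
step 1: K = P̄·Hᵀ·S⁻¹ = [-26/1451; 1397/1451]
step 1: x' = x̄ + K·y = [3586/1451, -4495/1451]
step 1: P' = (I − K·H)·P̄ = [5564/1451 -52/1451; -52/1451 2794/1451]
step 2: x̄ = F·x = [-4495/1451, -6263/1451]
step 2: P̄ = F·P·Fᵀ + Q = [5696/1451 -2638/1451; -2638/1451 56911/1451]
step 2: y = z − H·x̄ = [1910/1451]
step 2: S = H·P̄·Hᵀ + R = [59813/1451]
step 2: K = P̄·Hᵀ·S⁻¹ = [-2638/59813; 56911/59813]
step 2: x' = x̄ + K·y = [-188765/59813, -183259/59813]
step 2: P' = (I − K·H)·P̄ = [230004/59813 -5276/59813; -5276/59813 113822/59813]

step 0: x' = [28/27, 68/27], P' = [146/27 -8/27; -8/27 50/27]
step 1: x' = [3586/1451, -4495/1451], P' = [5564/1451 -52/1451; -52/1451 2794/1451]
step 2: x' = [-188765/59813, -183259/59813], P' = [230004/59813 -5276/59813; -5276/59813 113822/59813]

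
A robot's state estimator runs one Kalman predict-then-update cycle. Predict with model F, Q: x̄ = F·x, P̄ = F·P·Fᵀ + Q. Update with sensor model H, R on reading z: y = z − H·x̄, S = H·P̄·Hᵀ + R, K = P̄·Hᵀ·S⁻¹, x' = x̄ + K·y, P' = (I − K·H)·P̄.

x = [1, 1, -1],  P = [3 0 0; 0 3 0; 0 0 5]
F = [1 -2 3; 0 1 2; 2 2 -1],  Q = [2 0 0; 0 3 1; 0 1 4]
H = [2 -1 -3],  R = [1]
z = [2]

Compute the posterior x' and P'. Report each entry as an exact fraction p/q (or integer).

x' = [536/355, 17/355, 119/355]
P' = [17451/710 11987/710 3792/355; 11987/710 17499/710 1074/355; 3792/355 1074/355 2193/355]

x̄ = F·x = [-4, -1, 5]
P̄ = F·P·Fᵀ + Q = [62 24 -21; 24 26 -3; -21 -3 33]
y = z − H·x̄ = [24]
S = H·P̄·Hᵀ + R = [710]
K = P̄·Hᵀ·S⁻¹ = [163/710; 31/710; -69/355]
x' = x̄ + K·y = [536/355, 17/355, 119/355]
P' = (I − K·H)·P̄ = [17451/710 11987/710 3792/355; 11987/710 17499/710 1074/355; 3792/355 1074/355 2193/355]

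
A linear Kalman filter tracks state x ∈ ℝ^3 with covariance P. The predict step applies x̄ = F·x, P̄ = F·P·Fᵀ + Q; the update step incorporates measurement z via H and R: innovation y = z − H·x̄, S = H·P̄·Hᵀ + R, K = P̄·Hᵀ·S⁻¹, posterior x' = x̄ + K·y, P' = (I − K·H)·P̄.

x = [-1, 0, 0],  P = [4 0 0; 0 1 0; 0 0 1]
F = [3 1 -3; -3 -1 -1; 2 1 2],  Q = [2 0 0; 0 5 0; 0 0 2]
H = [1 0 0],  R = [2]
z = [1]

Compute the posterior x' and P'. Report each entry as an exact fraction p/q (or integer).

x̄ = F·x = [-3, 3, -2]
P̄ = F·P·Fᵀ + Q = [48 -34 19; -34 43 -27; 19 -27 23]
y = z − H·x̄ = [4]
S = H·P̄·Hᵀ + R = [50]
K = P̄·Hᵀ·S⁻¹ = [24/25; -17/25; 19/50]
x' = x̄ + K·y = [21/25, 7/25, -12/25]
P' = (I − K·H)·P̄ = [48/25 -34/25 19/25; -34/25 497/25 -352/25; 19/25 -352/25 789/50]

x' = [21/25, 7/25, -12/25]
P' = [48/25 -34/25 19/25; -34/25 497/25 -352/25; 19/25 -352/25 789/50]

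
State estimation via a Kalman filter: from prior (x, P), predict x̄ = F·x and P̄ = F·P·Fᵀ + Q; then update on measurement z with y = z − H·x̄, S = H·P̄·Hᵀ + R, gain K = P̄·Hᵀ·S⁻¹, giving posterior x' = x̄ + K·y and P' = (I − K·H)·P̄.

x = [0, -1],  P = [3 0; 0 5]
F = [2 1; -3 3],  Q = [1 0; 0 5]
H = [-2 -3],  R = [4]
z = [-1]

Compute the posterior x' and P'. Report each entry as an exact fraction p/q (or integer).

x̄ = F·x = [-1, -3]
P̄ = F·P·Fᵀ + Q = [18 -3; -3 77]
y = z − H·x̄ = [-12]
S = H·P̄·Hᵀ + R = [733]
K = P̄·Hᵀ·S⁻¹ = [-27/733; -225/733]
x' = x̄ + K·y = [-409/733, 501/733]
P' = (I − K·H)·P̄ = [12465/733 -8274/733; -8274/733 5816/733]

x' = [-409/733, 501/733]
P' = [12465/733 -8274/733; -8274/733 5816/733]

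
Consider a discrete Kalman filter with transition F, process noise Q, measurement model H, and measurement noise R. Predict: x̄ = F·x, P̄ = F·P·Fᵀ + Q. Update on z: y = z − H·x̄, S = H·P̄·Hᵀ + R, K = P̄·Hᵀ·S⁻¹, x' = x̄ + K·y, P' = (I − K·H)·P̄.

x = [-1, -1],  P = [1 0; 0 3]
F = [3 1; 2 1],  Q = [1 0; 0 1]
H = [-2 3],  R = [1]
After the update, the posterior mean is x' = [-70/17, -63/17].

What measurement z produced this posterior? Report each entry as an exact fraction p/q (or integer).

x̄ = F·x = [-4, -3]
P̄ = F·P·Fᵀ + Q = [13 9; 9 8]
S = H·P̄·Hᵀ + R = [17]
K = P̄·Hᵀ·S⁻¹ = [1/17; 6/17]
x' − x̄ = [-2/17, -12/17] = K·y
y = (KᵀK)⁻¹·Kᵀ·(x' − x̄) = [-2]
z = y + H·x̄ = [-2] + [-1] = [-3]

z = [-3]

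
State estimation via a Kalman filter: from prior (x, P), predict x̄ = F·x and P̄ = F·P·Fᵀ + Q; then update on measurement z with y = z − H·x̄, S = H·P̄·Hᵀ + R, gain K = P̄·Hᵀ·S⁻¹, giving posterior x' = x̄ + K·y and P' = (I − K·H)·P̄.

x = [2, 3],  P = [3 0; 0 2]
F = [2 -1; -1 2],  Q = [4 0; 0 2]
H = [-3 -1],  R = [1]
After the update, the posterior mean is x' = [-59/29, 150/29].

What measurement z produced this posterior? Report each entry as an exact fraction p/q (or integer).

x̄ = F·x = [1, 4]
P̄ = F·P·Fᵀ + Q = [18 -10; -10 13]
S = H·P̄·Hᵀ + R = [116]
K = P̄·Hᵀ·S⁻¹ = [-11/29; 17/116]
x' − x̄ = [-88/29, 34/29] = K·y
y = (KᵀK)⁻¹·Kᵀ·(x' − x̄) = [8]
z = y + H·x̄ = [8] + [-7] = [1]

z = [1]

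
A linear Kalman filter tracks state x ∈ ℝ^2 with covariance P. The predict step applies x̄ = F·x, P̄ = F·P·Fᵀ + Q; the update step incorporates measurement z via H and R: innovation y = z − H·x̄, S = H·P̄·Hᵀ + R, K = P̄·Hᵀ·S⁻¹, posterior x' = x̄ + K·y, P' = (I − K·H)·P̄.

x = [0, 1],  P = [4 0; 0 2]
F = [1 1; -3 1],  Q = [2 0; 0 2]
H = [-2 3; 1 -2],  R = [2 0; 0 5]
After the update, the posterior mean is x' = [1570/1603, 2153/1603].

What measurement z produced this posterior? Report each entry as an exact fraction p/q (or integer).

z = [2, -2]

x̄ = F·x = [1, 1]
P̄ = F·P·Fᵀ + Q = [8 -10; -10 40]
S = H·P̄·Hᵀ + R = [514 -326; -326 213]
K = P̄·Hᵀ·S⁻¹ = [-335/1603 -302/1603; 240/1603 -310/1603]
x' − x̄ = [-33/1603, 550/1603] = K·y
y = (KᵀK)⁻¹·Kᵀ·(x' − x̄) = [1, -1]
z = y + H·x̄ = [1, -1] + [1, -1] = [2, -2]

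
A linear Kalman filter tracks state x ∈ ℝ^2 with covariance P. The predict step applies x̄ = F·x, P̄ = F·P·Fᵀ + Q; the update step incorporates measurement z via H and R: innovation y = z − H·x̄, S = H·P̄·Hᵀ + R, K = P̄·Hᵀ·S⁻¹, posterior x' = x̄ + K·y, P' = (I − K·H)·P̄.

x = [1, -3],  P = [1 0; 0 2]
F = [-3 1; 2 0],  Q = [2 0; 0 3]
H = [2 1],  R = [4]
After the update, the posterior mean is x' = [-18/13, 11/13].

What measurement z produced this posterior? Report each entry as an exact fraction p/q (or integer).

x̄ = F·x = [-6, 2]
P̄ = F·P·Fᵀ + Q = [13 -6; -6 7]
S = H·P̄·Hᵀ + R = [39]
K = P̄·Hᵀ·S⁻¹ = [20/39; -5/39]
x' − x̄ = [60/13, -15/13] = K·y
y = (KᵀK)⁻¹·Kᵀ·(x' − x̄) = [9]
z = y + H·x̄ = [9] + [-10] = [-1]

z = [-1]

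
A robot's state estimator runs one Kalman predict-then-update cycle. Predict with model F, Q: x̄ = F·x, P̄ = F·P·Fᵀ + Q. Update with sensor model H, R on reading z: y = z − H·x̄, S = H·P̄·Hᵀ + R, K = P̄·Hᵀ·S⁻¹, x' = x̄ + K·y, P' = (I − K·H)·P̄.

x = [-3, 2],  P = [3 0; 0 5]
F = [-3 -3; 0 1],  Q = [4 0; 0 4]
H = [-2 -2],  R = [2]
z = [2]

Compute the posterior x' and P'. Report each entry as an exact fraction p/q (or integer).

x̄ = F·x = [3, 2]
P̄ = F·P·Fᵀ + Q = [76 -15; -15 9]
y = z − H·x̄ = [12]
S = H·P̄·Hᵀ + R = [222]
K = P̄·Hᵀ·S⁻¹ = [-61/111; 2/37]
x' = x̄ + K·y = [-133/37, 98/37]
P' = (I − K·H)·P̄ = [994/111 -311/37; -311/37 309/37]

x' = [-133/37, 98/37]
P' = [994/111 -311/37; -311/37 309/37]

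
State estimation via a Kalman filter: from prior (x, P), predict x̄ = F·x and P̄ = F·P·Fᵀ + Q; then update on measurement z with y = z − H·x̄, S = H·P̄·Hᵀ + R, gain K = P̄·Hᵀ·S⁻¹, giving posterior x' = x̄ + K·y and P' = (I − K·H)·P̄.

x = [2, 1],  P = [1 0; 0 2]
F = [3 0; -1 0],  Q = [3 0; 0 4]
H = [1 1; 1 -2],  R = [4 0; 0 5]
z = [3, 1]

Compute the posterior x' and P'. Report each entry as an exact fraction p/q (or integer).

x̄ = F·x = [6, -2]
P̄ = F·P·Fᵀ + Q = [12 -3; -3 5]
y = z − H·x̄ = [-1, -9]
S = H·P̄·Hᵀ + R = [15 5; 5 49]
K = P̄·Hᵀ·S⁻¹ = [351/710 45/142; 163/710 -41/142]
x' = x̄ + K·y = [942/355, 131/355]
P' = (I − K·H)·P̄ = [1311/710 93/710; 93/710 559/710]

x' = [942/355, 131/355]
P' = [1311/710 93/710; 93/710 559/710]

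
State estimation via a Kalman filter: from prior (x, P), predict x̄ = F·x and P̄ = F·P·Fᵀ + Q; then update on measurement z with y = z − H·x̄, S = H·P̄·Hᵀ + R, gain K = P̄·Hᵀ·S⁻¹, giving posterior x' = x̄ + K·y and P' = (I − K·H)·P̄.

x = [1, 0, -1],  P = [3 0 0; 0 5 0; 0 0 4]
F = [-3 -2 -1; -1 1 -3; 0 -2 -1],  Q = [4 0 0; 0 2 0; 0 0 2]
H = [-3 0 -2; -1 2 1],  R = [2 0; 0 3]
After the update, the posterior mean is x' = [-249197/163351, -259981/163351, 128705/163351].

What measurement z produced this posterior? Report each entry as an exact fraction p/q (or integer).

x̄ = F·x = [-2, 2, 1]
P̄ = F·P·Fᵀ + Q = [55 11 24; 11 46 2; 24 2 26]
S = H·P̄·Hᵀ + R = [889 15; 15 184]
K = P̄·Hᵀ·S⁻¹ = [-39057/163351 -4806/163351; -8053/163351 74342/163351; -22906/163351 7194/163351]
x' − x̄ = [77505/163351, -586683/163351, -34646/163351] = K·y
y = (KᵀK)⁻¹·Kᵀ·(x' − x̄) = [-1, -8]
z = y + H·x̄ = [-1, -8] + [4, 7] = [3, -1]

z = [3, -1]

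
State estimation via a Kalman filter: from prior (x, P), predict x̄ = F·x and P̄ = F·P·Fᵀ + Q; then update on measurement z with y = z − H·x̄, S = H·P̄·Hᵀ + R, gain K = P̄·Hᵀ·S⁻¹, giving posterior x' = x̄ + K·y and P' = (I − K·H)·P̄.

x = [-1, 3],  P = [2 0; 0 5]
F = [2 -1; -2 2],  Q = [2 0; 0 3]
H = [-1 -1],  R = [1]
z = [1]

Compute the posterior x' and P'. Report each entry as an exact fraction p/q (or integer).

x̄ = F·x = [-5, 8]
P̄ = F·P·Fᵀ + Q = [15 -18; -18 31]
y = z − H·x̄ = [4]
S = H·P̄·Hᵀ + R = [11]
K = P̄·Hᵀ·S⁻¹ = [3/11; -13/11]
x' = x̄ + K·y = [-43/11, 36/11]
P' = (I − K·H)·P̄ = [156/11 -159/11; -159/11 172/11]

x' = [-43/11, 36/11]
P' = [156/11 -159/11; -159/11 172/11]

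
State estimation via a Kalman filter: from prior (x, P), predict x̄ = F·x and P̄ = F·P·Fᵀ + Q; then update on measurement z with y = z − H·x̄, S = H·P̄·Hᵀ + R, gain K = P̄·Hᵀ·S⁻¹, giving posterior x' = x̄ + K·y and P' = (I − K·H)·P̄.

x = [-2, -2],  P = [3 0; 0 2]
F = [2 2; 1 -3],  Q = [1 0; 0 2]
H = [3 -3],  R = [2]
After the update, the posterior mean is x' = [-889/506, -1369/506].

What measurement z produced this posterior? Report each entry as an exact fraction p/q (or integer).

x̄ = F·x = [-8, 4]
P̄ = F·P·Fᵀ + Q = [21 -6; -6 23]
S = H·P̄·Hᵀ + R = [506]
K = P̄·Hᵀ·S⁻¹ = [81/506; -87/506]
x' − x̄ = [3159/506, -3393/506] = K·y
y = (KᵀK)⁻¹·Kᵀ·(x' − x̄) = [39]
z = y + H·x̄ = [39] + [-36] = [3]

z = [3]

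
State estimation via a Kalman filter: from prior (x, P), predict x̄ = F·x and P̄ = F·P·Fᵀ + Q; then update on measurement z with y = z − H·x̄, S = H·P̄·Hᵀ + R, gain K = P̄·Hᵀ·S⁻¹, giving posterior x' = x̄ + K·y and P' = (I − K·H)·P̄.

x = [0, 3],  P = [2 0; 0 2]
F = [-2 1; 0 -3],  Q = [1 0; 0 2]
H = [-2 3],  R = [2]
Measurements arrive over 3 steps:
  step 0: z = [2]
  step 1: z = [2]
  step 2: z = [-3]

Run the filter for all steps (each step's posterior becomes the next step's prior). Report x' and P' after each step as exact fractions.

step 0: x̄ = F·x = [3, -9]
step 0: P̄ = F·P·Fᵀ + Q = [11 -6; -6 20]
step 0: y = z − H·x̄ = [35]
step 0: S = H·P̄·Hᵀ + R = [298]
step 0: K = P̄·Hᵀ·S⁻¹ = [-20/149; 36/149]
step 0: x' = x̄ + K·y = [-253/149, -81/149]
step 0: P' = (I − K·H)·P̄ = [839/149 546/149; 546/149 388/149]
step 1: x̄ = F·x = [425/149, 243/149]
step 1: P̄ = F·P·Fᵀ + Q = [1709/149 2112/149; 2112/149 3790/149]
step 1: y = z − H·x̄ = [419/149]
step 1: S = H·P̄·Hᵀ + R = [15900/149]
step 1: K = P̄·Hᵀ·S⁻¹ = [1459/7950; 1191/2650]
step 1: x' = x̄ + K·y = [26779/7950, 7671/2650]
step 1: P' = (I − K·H)·P̄ = [31306/3975 7119/1325; 7119/1325 5143/1325]
step 2: x̄ = F·x = [-6109/1590, -23013/2650]
step 2: P̄ = F·P·Fᵀ + Q = [2368/159 5457/265; 5457/265 48937/1325]
step 2: y = z − H·x̄ = [122177/7950]
step 2: S = H·P̄·Hᵀ + R = [583789/3975]
step 2: K = P̄·Hᵀ·S⁻¹ = [127165/583789; 276723/583789]
step 2: x' = x̄ + K·y = [-288704/583789, -816984/583789]
step 2: P' = (I − K·H)·P̄ = [4626257/583789 3168948/583789; 3168948/583789 2297114/583789]

step 0: x' = [-253/149, -81/149], P' = [839/149 546/149; 546/149 388/149]
step 1: x' = [26779/7950, 7671/2650], P' = [31306/3975 7119/1325; 7119/1325 5143/1325]
step 2: x' = [-288704/583789, -816984/583789], P' = [4626257/583789 3168948/583789; 3168948/583789 2297114/583789]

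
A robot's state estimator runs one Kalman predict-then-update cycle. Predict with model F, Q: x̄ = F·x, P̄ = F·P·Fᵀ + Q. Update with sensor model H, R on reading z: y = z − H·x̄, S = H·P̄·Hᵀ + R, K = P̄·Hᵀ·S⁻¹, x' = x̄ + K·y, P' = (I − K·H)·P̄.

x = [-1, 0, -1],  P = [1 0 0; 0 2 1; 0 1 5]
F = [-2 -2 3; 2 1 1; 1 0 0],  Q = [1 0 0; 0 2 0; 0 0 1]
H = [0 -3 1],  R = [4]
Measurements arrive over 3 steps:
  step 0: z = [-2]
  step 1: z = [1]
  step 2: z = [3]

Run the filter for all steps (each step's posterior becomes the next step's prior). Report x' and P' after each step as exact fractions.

step 0: x̄ = F·x = [-1, -3, -1]
step 0: P̄ = F·P·Fᵀ + Q = [46 8 -2; 8 15 2; -2 2 2]
step 0: y = z − H·x̄ = [-10]
step 0: S = H·P̄·Hᵀ + R = [129]
step 0: K = P̄·Hᵀ·S⁻¹ = [-26/129; -1/3; -4/129]
step 0: x' = x̄ + K·y = [131/129, 1/3, -89/129]
step 0: P' = (I − K·H)·P̄ = [5258/129 -2/3 -362/129; -2/3 2/3 2/3; -362/129 2/3 242/129]
step 1: x̄ = F·x = [-205/43, 72/43, 131/129]
step 1: P̄ = F·P·Fᵀ + Q = [8769/43 -7108/43 -3810/43; -7108/43 6666/43 3356/43; -3810/43 3356/43 5387/129]
step 1: y = z − H·x̄ = [646/129]
step 1: S = H·P̄·Hᵀ + R = [125477/129]
step 1: K = P̄·Hᵀ·S⁻¹ = [52542/125477; -49926/125477; -24817/125477]
step 1: x' = x̄ + K·y = [-19711/7381, -2348/7381, 185/7381]
step 1: P' = (I − K·H)·P̄ = [4188075/125477 -406664/125477 -1009824/125477; -406664/125477 129330/125477 188286/125477; -1009824/125477 188286/125477 465590/125477]
step 2: x̄ = F·x = [44673/7381, -41585/7381, -19711/7381]
step 2: P̄ = F·P·Fᵀ + Q = [28190551/125477 -17025216/125477 -10592294/125477; -17025216/125477 12308794/125477 6959662/125477; -10592294/125477 6959662/125477 4313552/125477]
step 2: y = z − H·x̄ = [-82901/7381]
step 2: S = H·P̄·Hᵀ + R = [73836634/125477]
step 2: K = P̄·Hᵀ·S⁻¹ = [20241677/36918317; -14983360/36918317; -8282717/36918317]
step 2: x' = x̄ + K·y = [-3902356/36918317, -39711785/36918317, -5561770/36918317]
step 2: P' = (I − K·H)·P̄ = [1763643717/36918317 -175057216/36918317 -444204940/36918317; -175057216/36918317 43177674/36918317 69599582/36918317; -444204940/36918317 69599582/36918317 175667878/36918317]

step 0: x' = [131/129, 1/3, -89/129], P' = [5258/129 -2/3 -362/129; -2/3 2/3 2/3; -362/129 2/3 242/129]
step 1: x' = [-19711/7381, -2348/7381, 185/7381], P' = [4188075/125477 -406664/125477 -1009824/125477; -406664/125477 129330/125477 188286/125477; -1009824/125477 188286/125477 465590/125477]
step 2: x' = [-3902356/36918317, -39711785/36918317, -5561770/36918317], P' = [1763643717/36918317 -175057216/36918317 -444204940/36918317; -175057216/36918317 43177674/36918317 69599582/36918317; -444204940/36918317 69599582/36918317 175667878/36918317]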